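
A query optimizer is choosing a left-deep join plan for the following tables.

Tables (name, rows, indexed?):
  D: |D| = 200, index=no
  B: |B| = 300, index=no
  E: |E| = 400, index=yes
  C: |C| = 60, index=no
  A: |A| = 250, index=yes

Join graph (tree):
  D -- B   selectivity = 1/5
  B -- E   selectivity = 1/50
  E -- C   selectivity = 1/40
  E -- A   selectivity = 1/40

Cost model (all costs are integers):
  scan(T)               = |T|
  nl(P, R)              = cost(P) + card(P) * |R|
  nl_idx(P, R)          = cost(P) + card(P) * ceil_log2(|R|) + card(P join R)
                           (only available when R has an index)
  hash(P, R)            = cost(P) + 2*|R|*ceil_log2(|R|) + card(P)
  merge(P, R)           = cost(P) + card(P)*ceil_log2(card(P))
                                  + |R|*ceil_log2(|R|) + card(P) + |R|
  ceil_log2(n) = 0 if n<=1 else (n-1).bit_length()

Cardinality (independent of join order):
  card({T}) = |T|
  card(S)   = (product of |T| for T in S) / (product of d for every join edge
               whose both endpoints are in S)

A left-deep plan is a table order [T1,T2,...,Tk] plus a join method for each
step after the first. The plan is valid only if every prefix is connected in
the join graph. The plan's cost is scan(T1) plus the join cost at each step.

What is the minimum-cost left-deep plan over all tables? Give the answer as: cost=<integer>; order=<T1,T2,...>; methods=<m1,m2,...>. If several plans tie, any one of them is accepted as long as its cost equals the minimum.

Selinger DP (subsets sized 1..n):
  {D}: scan cost=200, card=200
  {B}: scan cost=300, card=300
  {E}: scan cost=400, card=400
  {C}: scan cost=60, card=60
  {A}: scan cost=250, card=250
  {BD}: card=12000; try (D,hash)→3800, (B,merge)→5000, (D,merge)→5100, (B,hash)→5800, (B,nl)→60200, (D,nl)→60300; best=3800 via (D,hash)
  {BE}: card=2400; try (E,nl_idx)→5400, (B,hash)→6200, (E,merge)→7300, (B,merge)→7400, (E,hash)→7800, (E,nl)→120300 …(+1); best=5400 via (E,nl_idx)
  {CE}: card=600; try (E,nl_idx)→1200, (C,hash)→1520, (E,merge)→4480, (C,merge)→4820, (E,hash)→7320, (E,nl)→24060 …(+1); best=1200 via (E,nl_idx)
  {AE}: card=2500; try (A,hash)→4800, (E,nl_idx)→5000, (A,nl_idx)→6100, (E,merge)→6500, (A,merge)→6650, (E,hash)→7700 …(+2); best=4800 via (A,hash)
  {BDE}: card=96000; try (D,hash)→11000, (E,hash)→23000, (D,merge)→38400, (E,merge)→187800, (E,nl_idx)→207800, (D,nl)→485400 …(+1); best=11000 via (D,hash)
  {BCE}: card=3600; try (B,hash)→7200, (C,hash)→8520, (B,merge)→10800, (C,merge)→37020, (C,nl)→149400, (B,nl)→181200; best=7200 via (B,hash)
  {ABE}: card=15000; try (A,hash)→11800, (B,hash)→12700, (A,merge)→38850, (A,nl_idx)→39600, (B,merge)→40300, (A,nl)→605400 …(+1); best=11800 via (A,hash)
  {ACE}: card=3750; try (A,hash)→5800, (C,hash)→8020, (A,nl_idx)→9750, (A,merge)→10050, (C,merge)→37720, (A,nl)→151200 …(+1); best=5800 via (A,hash)
  {BCDE}: card=144000; try (D,hash)→14000, (D,merge)→55800, (C,hash)→107720, (D,nl)→727200, (C,merge)→1739420, (C,nl)→5771000; best=14000 via (D,hash)
  {ABDE}: card=600000; try (D,hash)→30000, (A,hash)→111000, (D,merge)→238600, (A,nl_idx)→1379000, (A,merge)→1741250, (D,nl)→3011800 …(+1); best=30000 via (D,hash)
  {ABCE}: card=22500; try (A,hash)→14800, (B,hash)→14950, (C,hash)→27520, (A,merge)→56250, (B,merge)→57550, (A,nl_idx)→58500 …(+4); best=14800 via (A,hash)
  {ABCDE}: card=900000; try (D,hash)→40500, (A,hash)→162000, (D,merge)→376600, (C,hash)→630720, (A,nl_idx)→2066000, (A,merge)→2752250 …(+4); best=40500 via (D,hash)

cost=40500; order=C,E,B,A,D; methods=nl_idx,hash,hash,hash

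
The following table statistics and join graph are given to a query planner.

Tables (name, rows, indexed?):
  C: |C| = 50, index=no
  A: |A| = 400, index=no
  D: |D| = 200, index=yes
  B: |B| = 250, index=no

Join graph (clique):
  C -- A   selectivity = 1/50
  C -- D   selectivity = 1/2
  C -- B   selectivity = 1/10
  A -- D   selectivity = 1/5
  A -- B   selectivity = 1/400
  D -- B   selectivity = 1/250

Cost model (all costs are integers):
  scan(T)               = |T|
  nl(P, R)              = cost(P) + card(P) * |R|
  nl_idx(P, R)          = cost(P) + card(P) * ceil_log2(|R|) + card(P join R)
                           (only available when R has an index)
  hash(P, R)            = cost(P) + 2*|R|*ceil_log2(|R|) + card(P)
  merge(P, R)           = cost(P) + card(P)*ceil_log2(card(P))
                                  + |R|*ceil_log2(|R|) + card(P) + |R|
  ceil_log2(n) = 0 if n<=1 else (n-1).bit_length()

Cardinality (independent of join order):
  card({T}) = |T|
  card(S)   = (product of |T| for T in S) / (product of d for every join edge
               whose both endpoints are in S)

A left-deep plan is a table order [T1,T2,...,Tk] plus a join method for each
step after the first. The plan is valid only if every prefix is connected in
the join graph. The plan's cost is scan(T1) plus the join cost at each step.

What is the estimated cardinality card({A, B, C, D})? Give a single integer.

2

Tables in S: A(400), B(250), C(50), D(200)
Edges inside S: C-A(d=50), C-D(d=2), C-B(d=10), A-D(d=5), A-B(d=400), D-B(d=250)
numerator = 400 * 250 * 50 * 200 = 1000000000
denominator = 50 * 2 * 10 * 5 * 400 * 250 = 500000000
card(S) = 1000000000 / 500000000 = 2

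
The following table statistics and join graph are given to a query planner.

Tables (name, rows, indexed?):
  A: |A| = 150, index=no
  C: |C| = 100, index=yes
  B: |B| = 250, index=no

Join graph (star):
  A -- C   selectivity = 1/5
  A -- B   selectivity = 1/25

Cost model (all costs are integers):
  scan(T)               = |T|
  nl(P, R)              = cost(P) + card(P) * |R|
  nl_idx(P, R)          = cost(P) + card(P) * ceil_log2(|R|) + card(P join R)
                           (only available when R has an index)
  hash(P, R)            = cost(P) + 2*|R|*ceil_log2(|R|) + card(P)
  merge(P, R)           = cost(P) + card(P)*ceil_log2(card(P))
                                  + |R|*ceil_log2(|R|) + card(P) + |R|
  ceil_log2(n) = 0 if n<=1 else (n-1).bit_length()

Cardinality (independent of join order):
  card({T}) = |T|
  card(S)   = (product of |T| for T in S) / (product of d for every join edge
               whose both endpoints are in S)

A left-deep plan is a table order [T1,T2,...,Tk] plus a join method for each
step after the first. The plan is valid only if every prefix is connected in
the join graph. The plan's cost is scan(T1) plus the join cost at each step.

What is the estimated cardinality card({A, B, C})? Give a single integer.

Tables in S: A(150), B(250), C(100)
Edges inside S: A-C(d=5), A-B(d=25)
numerator = 150 * 250 * 100 = 3750000
denominator = 5 * 25 = 125
card(S) = 3750000 / 125 = 30000

30000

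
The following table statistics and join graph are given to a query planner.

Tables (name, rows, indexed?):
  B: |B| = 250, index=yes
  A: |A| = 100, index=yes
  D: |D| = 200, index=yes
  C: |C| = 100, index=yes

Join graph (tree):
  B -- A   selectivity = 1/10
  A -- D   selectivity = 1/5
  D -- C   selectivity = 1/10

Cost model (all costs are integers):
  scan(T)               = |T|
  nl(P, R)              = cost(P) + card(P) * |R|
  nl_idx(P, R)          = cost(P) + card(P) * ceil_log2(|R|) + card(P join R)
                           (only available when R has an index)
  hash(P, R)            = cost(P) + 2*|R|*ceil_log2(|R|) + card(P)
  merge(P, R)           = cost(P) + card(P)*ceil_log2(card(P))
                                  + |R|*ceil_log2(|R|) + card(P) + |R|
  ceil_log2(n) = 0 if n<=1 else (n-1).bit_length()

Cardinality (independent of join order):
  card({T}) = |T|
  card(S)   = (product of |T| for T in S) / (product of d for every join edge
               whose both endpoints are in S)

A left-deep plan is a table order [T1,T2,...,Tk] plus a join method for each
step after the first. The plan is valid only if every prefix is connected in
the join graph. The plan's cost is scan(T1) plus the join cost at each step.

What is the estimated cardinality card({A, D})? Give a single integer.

4000

Tables in S: A(100), D(200)
Edges inside S: A-D(d=5)
numerator = 100 * 200 = 20000
denominator = 5 = 5
card(S) = 20000 / 5 = 4000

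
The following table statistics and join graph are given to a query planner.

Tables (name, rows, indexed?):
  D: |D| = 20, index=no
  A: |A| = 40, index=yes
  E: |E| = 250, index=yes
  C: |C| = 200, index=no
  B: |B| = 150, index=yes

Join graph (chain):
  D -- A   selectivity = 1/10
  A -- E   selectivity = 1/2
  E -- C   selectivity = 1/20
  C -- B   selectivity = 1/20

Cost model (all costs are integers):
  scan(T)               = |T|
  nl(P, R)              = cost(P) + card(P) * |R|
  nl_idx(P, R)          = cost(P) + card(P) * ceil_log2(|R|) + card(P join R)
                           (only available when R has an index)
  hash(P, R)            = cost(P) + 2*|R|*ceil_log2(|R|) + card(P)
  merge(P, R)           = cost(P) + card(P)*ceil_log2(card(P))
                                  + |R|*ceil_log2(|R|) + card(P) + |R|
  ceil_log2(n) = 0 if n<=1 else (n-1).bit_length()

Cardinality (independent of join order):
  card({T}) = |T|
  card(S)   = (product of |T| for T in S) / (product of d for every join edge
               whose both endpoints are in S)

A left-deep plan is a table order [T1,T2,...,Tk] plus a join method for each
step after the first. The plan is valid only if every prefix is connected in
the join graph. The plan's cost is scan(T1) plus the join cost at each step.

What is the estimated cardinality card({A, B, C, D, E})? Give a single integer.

750000

Tables in S: A(40), B(150), C(200), D(20), E(250)
Edges inside S: D-A(d=10), A-E(d=2), E-C(d=20), C-B(d=20)
numerator = 40 * 150 * 200 * 20 * 250 = 6000000000
denominator = 10 * 2 * 20 * 20 = 8000
card(S) = 6000000000 / 8000 = 750000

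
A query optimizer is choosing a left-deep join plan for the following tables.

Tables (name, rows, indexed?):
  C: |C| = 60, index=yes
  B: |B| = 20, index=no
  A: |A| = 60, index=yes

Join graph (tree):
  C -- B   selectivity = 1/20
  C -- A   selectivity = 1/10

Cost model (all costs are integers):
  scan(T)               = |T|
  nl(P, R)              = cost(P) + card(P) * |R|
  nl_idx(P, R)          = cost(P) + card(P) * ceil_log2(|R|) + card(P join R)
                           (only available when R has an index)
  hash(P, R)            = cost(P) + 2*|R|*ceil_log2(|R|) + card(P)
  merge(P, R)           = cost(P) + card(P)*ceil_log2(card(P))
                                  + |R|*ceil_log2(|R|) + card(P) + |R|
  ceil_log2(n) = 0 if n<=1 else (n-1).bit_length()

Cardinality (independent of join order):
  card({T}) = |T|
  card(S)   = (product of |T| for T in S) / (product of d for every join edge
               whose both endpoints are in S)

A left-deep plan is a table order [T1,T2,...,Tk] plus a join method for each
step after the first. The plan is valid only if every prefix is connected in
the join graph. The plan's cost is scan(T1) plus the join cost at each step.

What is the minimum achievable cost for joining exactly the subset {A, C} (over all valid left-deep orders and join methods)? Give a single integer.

780

Selinger DP over subsets of {A,C}:
  {C}: scan cost=60, card=60
  {A}: scan cost=60, card=60
  {AC}: card=360; try (C,nl_idx)→780, (A,nl_idx)→780, (C,hash)→840, (A,hash)→840, (C,merge)→900, (A,merge)→900 …(+2); best=780 via (C,nl_idx)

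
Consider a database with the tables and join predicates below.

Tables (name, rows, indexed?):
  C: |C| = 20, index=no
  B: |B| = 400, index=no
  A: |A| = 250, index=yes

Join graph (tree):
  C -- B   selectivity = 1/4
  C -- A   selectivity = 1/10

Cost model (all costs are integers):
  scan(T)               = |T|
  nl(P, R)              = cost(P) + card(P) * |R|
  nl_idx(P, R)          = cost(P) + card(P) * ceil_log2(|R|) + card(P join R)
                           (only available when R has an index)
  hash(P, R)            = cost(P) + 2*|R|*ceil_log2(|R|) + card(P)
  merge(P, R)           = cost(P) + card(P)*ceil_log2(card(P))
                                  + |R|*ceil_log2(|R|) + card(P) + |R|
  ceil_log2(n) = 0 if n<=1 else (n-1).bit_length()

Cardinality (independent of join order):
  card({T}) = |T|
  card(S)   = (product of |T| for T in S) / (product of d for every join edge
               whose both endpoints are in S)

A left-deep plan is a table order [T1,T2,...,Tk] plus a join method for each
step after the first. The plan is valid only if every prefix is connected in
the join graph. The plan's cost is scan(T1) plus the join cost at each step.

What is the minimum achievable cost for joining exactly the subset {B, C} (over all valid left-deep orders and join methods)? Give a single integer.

Selinger DP over subsets of {B,C}:
  {C}: scan cost=20, card=20
  {B}: scan cost=400, card=400
  {BC}: card=2000; try (C,hash)→1000, (B,merge)→4140, (C,merge)→4520, (B,hash)→7240, (B,nl)→8020, (C,nl)→8400; best=1000 via (C,hash)

1000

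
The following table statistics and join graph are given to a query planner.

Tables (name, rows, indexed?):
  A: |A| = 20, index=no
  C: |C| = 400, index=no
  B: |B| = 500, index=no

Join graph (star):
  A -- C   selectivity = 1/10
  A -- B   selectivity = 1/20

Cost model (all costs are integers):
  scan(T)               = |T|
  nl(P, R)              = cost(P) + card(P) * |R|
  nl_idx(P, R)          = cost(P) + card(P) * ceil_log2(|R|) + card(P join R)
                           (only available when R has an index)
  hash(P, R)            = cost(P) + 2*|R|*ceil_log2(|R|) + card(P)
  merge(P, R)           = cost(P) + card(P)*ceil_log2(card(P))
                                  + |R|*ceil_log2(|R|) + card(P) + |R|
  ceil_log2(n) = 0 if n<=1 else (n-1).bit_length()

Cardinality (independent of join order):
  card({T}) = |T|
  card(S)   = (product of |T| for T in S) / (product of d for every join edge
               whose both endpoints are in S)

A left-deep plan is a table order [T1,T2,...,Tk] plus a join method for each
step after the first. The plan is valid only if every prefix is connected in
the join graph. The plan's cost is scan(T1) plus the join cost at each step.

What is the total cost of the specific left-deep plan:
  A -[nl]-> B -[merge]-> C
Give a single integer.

19020

step 1: scan A: cost=20, card=20
step 2: join B via nl
    card(P join B) = 20*500/(20) = 500
    cost = 20 + 20*500 = 10020
step 3: join C via merge
    card(P join C) = 500*400/(10) = 20000
    cost = 10020 + 500*9 + 400*9 + 500 + 400 = 19020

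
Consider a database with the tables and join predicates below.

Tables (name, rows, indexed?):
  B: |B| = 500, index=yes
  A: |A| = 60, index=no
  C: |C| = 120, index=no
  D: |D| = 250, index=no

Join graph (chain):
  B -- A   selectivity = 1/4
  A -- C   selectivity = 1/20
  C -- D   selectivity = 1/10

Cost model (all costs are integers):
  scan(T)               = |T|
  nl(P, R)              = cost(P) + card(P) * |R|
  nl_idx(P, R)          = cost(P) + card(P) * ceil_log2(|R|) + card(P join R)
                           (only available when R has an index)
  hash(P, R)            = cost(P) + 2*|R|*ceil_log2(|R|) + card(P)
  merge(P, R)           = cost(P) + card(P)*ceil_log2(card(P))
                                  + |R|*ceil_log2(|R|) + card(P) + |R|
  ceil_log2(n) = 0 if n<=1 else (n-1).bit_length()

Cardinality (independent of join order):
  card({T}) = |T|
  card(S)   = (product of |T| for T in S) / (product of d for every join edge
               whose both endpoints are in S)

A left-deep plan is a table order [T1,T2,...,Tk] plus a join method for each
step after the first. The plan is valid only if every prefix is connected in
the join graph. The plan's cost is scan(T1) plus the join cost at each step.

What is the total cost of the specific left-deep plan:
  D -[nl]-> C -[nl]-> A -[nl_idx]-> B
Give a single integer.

step 1: scan D: cost=250, card=250
step 2: join C via nl
    card(P join C) = 250*120/(10) = 3000
    cost = 250 + 250*120 = 30250
step 3: join A via nl
    card(P join A) = 3000*60/(20) = 9000
    cost = 30250 + 3000*60 = 210250
step 4: join B via nl_idx
    card(P join B) = 9000*500/(4) = 1125000
    cost = 210250 + 9000*9 + 1125000 = 1416250

1416250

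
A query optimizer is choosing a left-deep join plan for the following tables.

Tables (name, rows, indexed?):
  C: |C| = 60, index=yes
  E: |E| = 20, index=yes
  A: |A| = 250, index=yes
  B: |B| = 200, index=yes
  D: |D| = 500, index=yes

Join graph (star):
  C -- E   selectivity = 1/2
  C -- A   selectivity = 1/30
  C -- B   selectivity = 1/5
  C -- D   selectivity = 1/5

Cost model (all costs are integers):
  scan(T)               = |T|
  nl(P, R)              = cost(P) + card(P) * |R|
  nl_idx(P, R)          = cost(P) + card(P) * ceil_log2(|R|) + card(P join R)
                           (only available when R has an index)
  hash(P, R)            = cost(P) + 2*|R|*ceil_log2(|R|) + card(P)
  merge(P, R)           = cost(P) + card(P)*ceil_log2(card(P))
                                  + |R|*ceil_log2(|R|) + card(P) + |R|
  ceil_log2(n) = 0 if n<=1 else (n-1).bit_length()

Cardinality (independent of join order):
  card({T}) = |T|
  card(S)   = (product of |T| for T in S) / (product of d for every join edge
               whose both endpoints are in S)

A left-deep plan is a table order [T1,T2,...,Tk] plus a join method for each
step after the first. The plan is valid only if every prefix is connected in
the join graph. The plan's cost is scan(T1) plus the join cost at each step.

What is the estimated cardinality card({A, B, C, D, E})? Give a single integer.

Tables in S: A(250), B(200), C(60), D(500), E(20)
Edges inside S: C-E(d=2), C-A(d=30), C-B(d=5), C-D(d=5)
numerator = 250 * 200 * 60 * 500 * 20 = 30000000000
denominator = 2 * 30 * 5 * 5 = 1500
card(S) = 30000000000 / 1500 = 20000000

20000000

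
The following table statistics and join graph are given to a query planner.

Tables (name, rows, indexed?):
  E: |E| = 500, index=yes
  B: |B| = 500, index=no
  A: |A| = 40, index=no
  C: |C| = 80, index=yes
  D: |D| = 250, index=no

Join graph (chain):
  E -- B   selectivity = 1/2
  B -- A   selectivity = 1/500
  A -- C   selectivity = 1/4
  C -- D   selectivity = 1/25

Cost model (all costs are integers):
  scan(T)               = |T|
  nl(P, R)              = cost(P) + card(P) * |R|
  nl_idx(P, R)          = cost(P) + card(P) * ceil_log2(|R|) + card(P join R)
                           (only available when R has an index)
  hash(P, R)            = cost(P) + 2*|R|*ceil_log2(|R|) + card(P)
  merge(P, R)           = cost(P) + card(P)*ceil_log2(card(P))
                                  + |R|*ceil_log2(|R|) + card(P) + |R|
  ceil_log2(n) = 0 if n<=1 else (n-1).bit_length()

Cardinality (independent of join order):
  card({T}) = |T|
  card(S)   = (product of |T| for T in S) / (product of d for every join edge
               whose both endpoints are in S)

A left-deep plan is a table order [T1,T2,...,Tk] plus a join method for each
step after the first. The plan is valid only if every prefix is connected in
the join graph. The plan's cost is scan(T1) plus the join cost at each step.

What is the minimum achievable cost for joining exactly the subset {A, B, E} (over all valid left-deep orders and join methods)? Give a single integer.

Selinger DP over subsets of {A,B,E}:
  {E}: scan cost=500, card=500
  {B}: scan cost=500, card=500
  {A}: scan cost=40, card=40
  {BE}: card=125000; try (E,hash)→10000, (B,hash)→10000, (E,merge)→10500, (B,merge)→10500, (E,nl_idx)→130000, (E,nl)→250500 …(+1); best=10000 via (E,hash)
  {AB}: card=40; try (A,hash)→1480, (B,merge)→5320, (A,merge)→5780, (B,hash)→9080, (B,nl)→20040, (A,nl)→20500; best=1480 via (A,hash)
  {ABE}: card=10000; try (E,merge)→6760, (E,hash)→10520, (E,nl_idx)→11840, (E,nl)→21480, (A,hash)→135480, (A,merge)→2260280 …(+1); best=6760 via (E,merge)

6760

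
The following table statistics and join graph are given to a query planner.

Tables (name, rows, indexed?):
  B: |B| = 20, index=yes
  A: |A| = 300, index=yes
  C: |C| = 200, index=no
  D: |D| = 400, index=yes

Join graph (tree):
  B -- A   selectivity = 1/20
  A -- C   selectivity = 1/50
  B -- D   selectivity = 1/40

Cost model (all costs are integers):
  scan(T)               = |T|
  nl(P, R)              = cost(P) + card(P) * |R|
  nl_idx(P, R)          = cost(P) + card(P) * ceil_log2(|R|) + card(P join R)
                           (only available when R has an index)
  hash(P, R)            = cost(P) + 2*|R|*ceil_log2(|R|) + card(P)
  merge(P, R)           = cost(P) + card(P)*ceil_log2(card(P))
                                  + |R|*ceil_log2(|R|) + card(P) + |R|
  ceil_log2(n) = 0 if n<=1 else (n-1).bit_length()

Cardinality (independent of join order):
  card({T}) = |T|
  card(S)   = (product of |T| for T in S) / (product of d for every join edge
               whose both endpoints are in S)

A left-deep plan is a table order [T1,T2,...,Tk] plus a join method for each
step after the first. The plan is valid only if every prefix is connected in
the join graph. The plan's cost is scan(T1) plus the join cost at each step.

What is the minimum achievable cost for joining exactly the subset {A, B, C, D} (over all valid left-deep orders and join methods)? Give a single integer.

Selinger DP over subsets of {A,B,C,D}:
  {B}: scan cost=20, card=20
  {A}: scan cost=300, card=300
  {C}: scan cost=200, card=200
  {D}: scan cost=400, card=400
  {AB}: card=300; try (A,nl_idx)→500, (B,hash)→800, (B,nl_idx)→2100, (A,merge)→3140, (B,merge)→3420, (A,hash)→5440 …(+2); best=500 via (A,nl_idx)
  {BD}: card=200; try (D,nl_idx)→400, (B,hash)→1000, (B,nl_idx)→2600, (D,merge)→4140, (B,merge)→4520, (D,hash)→7240 …(+2); best=400 via (D,nl_idx)
  {AC}: card=1200; try (A,nl_idx)→3200, (C,hash)→3800, (A,merge)→5000, (C,merge)→5100, (A,hash)→5800, (A,nl)→60200 …(+1); best=3200 via (A,nl_idx)
  {ABC}: card=1200; try (C,hash)→4000, (B,hash)→4600, (C,merge)→5300, (B,nl_idx)→10400, (B,merge)→17720, (B,nl)→27200 …(+1); best=4000 via (C,hash)
  {ABD}: card=3000; try (A,merge)→5200, (A,nl_idx)→5200, (A,hash)→6000, (D,nl_idx)→6200, (D,merge)→7500, (D,hash)→8000 …(+2); best=5200 via (A,merge)
  {ABCD}: card=12000; try (C,hash)→11400, (D,hash)→12400, (D,merge)→22400, (D,nl_idx)→26800, (C,merge)→46000, (D,nl)→484000 …(+1); best=11400 via (C,hash)

11400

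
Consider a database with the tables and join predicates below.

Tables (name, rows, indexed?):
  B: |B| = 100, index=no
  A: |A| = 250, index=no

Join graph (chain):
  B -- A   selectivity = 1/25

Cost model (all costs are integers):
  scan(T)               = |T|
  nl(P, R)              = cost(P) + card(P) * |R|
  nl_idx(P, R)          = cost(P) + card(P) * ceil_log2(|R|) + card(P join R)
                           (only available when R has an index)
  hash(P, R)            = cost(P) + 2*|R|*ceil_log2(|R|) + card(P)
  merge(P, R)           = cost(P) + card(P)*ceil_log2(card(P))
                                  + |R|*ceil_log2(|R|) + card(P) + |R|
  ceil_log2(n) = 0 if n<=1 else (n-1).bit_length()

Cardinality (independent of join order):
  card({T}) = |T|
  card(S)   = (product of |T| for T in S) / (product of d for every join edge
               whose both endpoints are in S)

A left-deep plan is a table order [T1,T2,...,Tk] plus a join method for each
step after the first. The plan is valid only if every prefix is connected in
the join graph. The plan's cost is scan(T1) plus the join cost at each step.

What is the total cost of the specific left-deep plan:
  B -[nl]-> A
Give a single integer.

25100

step 1: scan B: cost=100, card=100
step 2: join A via nl
    card(P join A) = 100*250/(25) = 1000
    cost = 100 + 100*250 = 25100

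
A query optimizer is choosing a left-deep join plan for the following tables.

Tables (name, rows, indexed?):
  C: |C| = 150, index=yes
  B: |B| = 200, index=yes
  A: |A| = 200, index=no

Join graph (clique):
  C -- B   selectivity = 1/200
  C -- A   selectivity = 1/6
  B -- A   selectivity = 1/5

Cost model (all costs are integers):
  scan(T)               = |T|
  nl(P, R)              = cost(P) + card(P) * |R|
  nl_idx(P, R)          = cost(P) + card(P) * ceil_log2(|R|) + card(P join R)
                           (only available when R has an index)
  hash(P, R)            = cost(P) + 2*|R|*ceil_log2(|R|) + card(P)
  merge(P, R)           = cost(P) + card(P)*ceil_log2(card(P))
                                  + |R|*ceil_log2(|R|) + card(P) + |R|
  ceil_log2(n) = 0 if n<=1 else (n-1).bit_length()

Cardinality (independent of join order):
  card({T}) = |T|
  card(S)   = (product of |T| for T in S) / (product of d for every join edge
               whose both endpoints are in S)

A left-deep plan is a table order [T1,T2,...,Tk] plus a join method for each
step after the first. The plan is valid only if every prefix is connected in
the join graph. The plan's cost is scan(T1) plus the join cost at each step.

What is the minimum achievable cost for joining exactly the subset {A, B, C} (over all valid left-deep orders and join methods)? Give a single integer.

4650

Selinger DP over subsets of {A,B,C}:
  {C}: scan cost=150, card=150
  {B}: scan cost=200, card=200
  {A}: scan cost=200, card=200
  {BC}: card=150; try (B,nl_idx)→1500, (C,nl_idx)→1950, (C,hash)→2800, (B,merge)→3300, (C,merge)→3350, (B,hash)→3500 …(+2); best=1500 via (B,nl_idx)
  {AC}: card=5000; try (C,hash)→2800, (A,merge)→3300, (C,merge)→3350, (A,hash)→3500, (C,nl_idx)→6800, (A,nl)→30150 …(+1); best=2800 via (C,hash)
  {AB}: card=8000; try (B,hash)→3600, (A,hash)→3600, (B,merge)→3800, (A,merge)→3800, (B,nl_idx)→9800, (B,nl)→40200 …(+1); best=3600 via (B,hash)
  {ABC}: card=1000; try (A,merge)→4650, (A,hash)→4850, (B,hash)→11000, (C,hash)→14000, (A,nl)→31500, (B,nl_idx)→43800 …(+5); best=4650 via (A,merge)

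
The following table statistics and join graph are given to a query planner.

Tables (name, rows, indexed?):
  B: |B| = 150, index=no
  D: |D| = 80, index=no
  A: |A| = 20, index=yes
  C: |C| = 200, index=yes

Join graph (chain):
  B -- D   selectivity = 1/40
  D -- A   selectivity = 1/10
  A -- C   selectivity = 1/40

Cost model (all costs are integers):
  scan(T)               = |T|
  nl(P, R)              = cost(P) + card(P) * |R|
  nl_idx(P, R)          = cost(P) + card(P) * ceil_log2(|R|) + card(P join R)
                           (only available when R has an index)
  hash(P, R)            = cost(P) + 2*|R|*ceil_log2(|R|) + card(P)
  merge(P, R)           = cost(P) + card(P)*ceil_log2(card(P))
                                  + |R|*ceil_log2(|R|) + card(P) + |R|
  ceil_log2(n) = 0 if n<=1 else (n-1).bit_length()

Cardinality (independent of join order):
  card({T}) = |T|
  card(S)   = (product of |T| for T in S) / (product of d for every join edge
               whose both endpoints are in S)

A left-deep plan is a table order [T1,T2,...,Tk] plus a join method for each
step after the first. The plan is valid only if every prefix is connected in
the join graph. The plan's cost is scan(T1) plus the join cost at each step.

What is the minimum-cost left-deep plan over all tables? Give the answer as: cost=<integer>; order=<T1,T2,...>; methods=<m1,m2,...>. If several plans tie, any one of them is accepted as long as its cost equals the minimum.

Selinger DP (subsets sized 1..n):
  {B}: scan cost=150, card=150
  {D}: scan cost=80, card=80
  {A}: scan cost=20, card=20
  {C}: scan cost=200, card=200
  {BD}: card=300; try (D,hash)→1420, (B,merge)→2070, (D,merge)→2140, (B,hash)→2560, (B,nl)→12080, (D,nl)→12150; best=1420 via (D,hash)
  {AD}: card=160; try (A,hash)→360, (A,nl_idx)→640, (D,merge)→780, (A,merge)→840, (D,hash)→1160, (D,nl)→1620 …(+1); best=360 via (A,hash)
  {AC}: card=100; try (C,nl_idx)→280, (A,hash)→600, (A,nl_idx)→1300, (C,merge)→1940, (A,merge)→2120, (C,hash)→3240 …(+2); best=280 via (C,nl_idx)
  {ABD}: card=600; try (A,hash)→1920, (B,hash)→2920, (B,merge)→3150, (A,nl_idx)→3520, (A,merge)→4540, (A,nl)→7420 …(+1); best=1920 via (A,hash)
  {ACD}: card=800; try (D,hash)→1500, (D,merge)→1720, (C,nl_idx)→2440, (C,merge)→3600, (C,hash)→3720, (D,nl)→8280 …(+1); best=1500 via (D,hash)
  {ABCD}: card=3000; try (B,hash)→4700, (C,hash)→5720, (C,nl_idx)→9720, (C,merge)→10320, (B,merge)→11650, (B,nl)→121500 …(+1); best=4700 via (B,hash)

cost=4700; order=A,C,D,B; methods=nl_idx,hash,hash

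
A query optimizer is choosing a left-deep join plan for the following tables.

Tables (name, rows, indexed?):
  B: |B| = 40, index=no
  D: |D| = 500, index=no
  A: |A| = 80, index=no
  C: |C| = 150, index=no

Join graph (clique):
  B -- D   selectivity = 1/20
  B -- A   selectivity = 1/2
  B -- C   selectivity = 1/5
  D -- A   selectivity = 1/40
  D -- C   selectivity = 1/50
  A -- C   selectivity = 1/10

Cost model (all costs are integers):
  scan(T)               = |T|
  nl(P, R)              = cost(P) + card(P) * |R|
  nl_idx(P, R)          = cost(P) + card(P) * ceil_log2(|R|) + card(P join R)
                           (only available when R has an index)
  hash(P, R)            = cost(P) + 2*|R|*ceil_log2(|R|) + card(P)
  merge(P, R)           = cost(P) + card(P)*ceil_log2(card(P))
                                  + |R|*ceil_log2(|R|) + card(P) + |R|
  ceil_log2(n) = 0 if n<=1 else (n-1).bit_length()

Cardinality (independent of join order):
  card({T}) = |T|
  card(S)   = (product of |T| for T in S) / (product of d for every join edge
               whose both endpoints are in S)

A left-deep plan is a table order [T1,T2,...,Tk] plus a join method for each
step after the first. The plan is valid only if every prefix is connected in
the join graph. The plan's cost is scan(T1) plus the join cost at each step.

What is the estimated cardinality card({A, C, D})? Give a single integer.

300

Tables in S: A(80), C(150), D(500)
Edges inside S: D-A(d=40), D-C(d=50), A-C(d=10)
numerator = 80 * 150 * 500 = 6000000
denominator = 40 * 50 * 10 = 20000
card(S) = 6000000 / 20000 = 300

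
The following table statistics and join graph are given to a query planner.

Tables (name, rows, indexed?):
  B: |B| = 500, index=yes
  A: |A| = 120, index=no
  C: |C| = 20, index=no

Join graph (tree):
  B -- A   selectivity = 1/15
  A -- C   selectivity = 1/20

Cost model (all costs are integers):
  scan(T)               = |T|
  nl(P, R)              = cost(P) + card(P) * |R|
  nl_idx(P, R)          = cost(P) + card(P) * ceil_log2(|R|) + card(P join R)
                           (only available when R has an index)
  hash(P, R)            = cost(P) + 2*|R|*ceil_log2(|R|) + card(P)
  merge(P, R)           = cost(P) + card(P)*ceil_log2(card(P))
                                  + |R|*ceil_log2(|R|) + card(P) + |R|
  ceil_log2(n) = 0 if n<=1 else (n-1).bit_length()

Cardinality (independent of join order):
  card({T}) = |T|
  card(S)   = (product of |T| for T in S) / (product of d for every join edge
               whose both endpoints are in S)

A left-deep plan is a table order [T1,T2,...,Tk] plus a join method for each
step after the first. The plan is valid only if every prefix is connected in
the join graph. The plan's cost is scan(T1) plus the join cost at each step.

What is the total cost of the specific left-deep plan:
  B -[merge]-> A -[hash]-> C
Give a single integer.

10660

step 1: scan B: cost=500, card=500
step 2: join A via merge
    card(P join A) = 500*120/(15) = 4000
    cost = 500 + 500*9 + 120*7 + 500 + 120 = 6460
step 3: join C via hash
    card(P join C) = 4000*20/(20) = 4000
    cost = 6460 + 2*20*5 + 4000 = 10660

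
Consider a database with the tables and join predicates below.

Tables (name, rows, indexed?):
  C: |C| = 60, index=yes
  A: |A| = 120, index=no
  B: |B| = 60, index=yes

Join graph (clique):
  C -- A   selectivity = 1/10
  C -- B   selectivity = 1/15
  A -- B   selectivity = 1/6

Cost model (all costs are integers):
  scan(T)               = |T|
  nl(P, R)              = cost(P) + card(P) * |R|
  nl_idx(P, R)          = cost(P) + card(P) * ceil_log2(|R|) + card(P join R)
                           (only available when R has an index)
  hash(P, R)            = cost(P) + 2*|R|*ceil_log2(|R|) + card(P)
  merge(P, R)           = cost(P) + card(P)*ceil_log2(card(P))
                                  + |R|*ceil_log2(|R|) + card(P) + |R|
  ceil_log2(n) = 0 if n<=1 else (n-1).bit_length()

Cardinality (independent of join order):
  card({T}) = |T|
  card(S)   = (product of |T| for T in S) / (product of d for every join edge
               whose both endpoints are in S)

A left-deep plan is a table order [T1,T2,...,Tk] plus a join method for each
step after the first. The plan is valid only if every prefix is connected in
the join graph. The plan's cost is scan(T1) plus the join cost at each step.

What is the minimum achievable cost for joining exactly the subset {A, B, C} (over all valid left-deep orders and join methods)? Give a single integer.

Selinger DP over subsets of {A,B,C}:
  {C}: scan cost=60, card=60
  {A}: scan cost=120, card=120
  {B}: scan cost=60, card=60
  {AC}: card=720; try (C,hash)→960, (A,merge)→1440, (C,merge)→1500, (C,nl_idx)→1560, (A,hash)→1800, (A,nl)→7260 …(+1); best=960 via (C,hash)
  {BC}: card=240; try (C,nl_idx)→660, (B,nl_idx)→660, (C,hash)→840, (B,hash)→840, (C,merge)→900, (B,merge)→900 …(+2); best=660 via (C,nl_idx)
  {AB}: card=1200; try (B,hash)→960, (A,merge)→1440, (B,merge)→1500, (A,hash)→1800, (B,nl_idx)→2040, (A,nl)→7260 …(+1); best=960 via (B,hash)
  {ABC}: card=480; try (B,hash)→2400, (A,hash)→2580, (C,hash)→2880, (A,merge)→3780, (B,nl_idx)→5760, (C,nl_idx)→8640 …(+5); best=2400 via (B,hash)

2400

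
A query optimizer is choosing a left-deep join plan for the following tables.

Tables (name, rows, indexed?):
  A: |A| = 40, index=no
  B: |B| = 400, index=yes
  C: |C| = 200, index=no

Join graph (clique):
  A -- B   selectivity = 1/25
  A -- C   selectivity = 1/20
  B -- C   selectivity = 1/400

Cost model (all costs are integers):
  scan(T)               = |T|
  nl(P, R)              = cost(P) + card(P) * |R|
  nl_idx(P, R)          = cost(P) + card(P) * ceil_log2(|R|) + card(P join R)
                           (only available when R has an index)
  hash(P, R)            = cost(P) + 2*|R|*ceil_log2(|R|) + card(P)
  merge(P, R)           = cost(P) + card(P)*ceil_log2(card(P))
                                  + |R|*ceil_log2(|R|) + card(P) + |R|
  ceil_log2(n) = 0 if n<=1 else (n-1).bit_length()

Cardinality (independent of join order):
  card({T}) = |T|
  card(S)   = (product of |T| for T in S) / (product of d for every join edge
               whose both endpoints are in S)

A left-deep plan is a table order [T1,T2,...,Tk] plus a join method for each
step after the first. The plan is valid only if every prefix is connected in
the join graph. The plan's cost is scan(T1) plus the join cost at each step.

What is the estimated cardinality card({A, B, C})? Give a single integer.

16

Tables in S: A(40), B(400), C(200)
Edges inside S: A-B(d=25), A-C(d=20), B-C(d=400)
numerator = 40 * 400 * 200 = 3200000
denominator = 25 * 20 * 400 = 200000
card(S) = 3200000 / 200000 = 16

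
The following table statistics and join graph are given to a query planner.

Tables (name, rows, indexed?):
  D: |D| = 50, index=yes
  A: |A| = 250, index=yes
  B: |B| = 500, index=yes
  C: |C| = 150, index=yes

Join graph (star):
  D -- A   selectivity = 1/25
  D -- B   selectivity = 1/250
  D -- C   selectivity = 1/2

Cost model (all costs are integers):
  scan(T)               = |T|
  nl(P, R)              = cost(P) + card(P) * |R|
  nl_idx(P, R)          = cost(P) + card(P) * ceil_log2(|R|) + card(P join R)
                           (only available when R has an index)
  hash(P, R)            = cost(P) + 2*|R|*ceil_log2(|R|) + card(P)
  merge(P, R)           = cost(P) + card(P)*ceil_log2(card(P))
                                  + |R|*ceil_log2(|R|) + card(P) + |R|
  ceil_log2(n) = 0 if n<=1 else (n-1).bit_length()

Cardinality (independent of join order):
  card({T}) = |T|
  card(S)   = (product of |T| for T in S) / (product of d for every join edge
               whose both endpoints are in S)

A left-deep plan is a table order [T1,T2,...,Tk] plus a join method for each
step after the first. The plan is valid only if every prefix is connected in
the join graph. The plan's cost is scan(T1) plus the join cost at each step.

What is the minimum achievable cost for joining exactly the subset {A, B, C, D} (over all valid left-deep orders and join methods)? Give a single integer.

Selinger DP over subsets of {A,B,C,D}:
  {D}: scan cost=50, card=50
  {A}: scan cost=250, card=250
  {B}: scan cost=500, card=500
  {C}: scan cost=150, card=150
  {AD}: card=500; try (A,nl_idx)→950, (D,hash)→1100, (D,nl_idx)→2250, (A,merge)→2650, (D,merge)→2850, (A,hash)→4100 …(+2); best=950 via (A,nl_idx)
  {BD}: card=100; try (B,nl_idx)→600, (D,hash)→1600, (D,nl_idx)→3600, (B,merge)→5400, (D,merge)→5850, (B,hash)→9100 …(+2); best=600 via (B,nl_idx)
  {CD}: card=3750; try (D,hash)→900, (C,merge)→1750, (D,merge)→1850, (C,hash)→2500, (C,nl_idx)→4200, (D,nl_idx)→4800 …(+2); best=900 via (D,hash)
  {ABD}: card=1000; try (A,nl_idx)→2400, (A,merge)→3650, (A,hash)→4700, (B,nl_idx)→6450, (B,hash)→10450, (B,merge)→10950 …(+2); best=2400 via (A,nl_idx)
  {ACD}: card=37500; try (C,hash)→3850, (C,merge)→7300, (A,hash)→8650, (C,nl_idx)→42450, (A,merge)→51900, (A,nl_idx)→68400 …(+2); best=3850 via (C,hash)
  {BCD}: card=7500; try (C,merge)→2750, (C,hash)→3100, (C,nl_idx)→8900, (B,hash)→13650, (C,nl)→15600, (B,nl_idx)→42150 …(+2); best=2750 via (C,merge)
  {ABCD}: card=75000; try (C,hash)→5800, (A,hash)→14250, (C,merge)→14750, (B,hash)→50350, (C,nl_idx)→85400, (A,merge)→110000 …(+6); best=5800 via (C,hash)

5800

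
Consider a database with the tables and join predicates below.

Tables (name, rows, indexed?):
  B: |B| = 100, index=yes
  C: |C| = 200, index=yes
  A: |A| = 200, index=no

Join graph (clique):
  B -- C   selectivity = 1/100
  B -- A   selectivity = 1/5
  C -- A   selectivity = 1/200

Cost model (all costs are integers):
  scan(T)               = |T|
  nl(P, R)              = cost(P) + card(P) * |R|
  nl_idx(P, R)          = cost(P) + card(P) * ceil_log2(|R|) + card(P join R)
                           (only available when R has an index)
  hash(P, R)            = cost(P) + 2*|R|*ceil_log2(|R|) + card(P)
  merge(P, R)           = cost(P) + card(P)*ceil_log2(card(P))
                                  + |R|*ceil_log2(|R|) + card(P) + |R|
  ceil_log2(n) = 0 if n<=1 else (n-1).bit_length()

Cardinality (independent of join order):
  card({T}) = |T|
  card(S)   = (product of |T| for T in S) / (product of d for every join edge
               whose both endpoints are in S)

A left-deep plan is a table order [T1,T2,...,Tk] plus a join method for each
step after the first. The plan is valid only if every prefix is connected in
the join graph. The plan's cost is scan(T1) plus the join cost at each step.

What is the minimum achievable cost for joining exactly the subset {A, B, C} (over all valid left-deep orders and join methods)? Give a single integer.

3440

Selinger DP over subsets of {A,B,C}:
  {B}: scan cost=100, card=100
  {C}: scan cost=200, card=200
  {A}: scan cost=200, card=200
  {BC}: card=200; try (C,nl_idx)→1100, (B,hash)→1800, (B,nl_idx)→1800, (C,merge)→2700, (B,merge)→2800, (C,hash)→3400 …(+2); best=1100 via (C,nl_idx)
  {AB}: card=4000; try (B,hash)→1800, (A,merge)→2700, (B,merge)→2800, (A,hash)→3400, (B,nl_idx)→5600, (A,nl)→20100 …(+1); best=1800 via (B,hash)
  {AC}: card=200; try (C,nl_idx)→2000, (C,hash)→3600, (A,hash)→3600, (C,merge)→3800, (A,merge)→3800, (C,nl)→40200 …(+1); best=2000 via (C,nl_idx)
  {ABC}: card=40; try (B,nl_idx)→3440, (B,hash)→3600, (A,hash)→4500, (B,merge)→4600, (A,merge)→4700, (C,hash)→9000 …(+5); best=3440 via (B,nl_idx)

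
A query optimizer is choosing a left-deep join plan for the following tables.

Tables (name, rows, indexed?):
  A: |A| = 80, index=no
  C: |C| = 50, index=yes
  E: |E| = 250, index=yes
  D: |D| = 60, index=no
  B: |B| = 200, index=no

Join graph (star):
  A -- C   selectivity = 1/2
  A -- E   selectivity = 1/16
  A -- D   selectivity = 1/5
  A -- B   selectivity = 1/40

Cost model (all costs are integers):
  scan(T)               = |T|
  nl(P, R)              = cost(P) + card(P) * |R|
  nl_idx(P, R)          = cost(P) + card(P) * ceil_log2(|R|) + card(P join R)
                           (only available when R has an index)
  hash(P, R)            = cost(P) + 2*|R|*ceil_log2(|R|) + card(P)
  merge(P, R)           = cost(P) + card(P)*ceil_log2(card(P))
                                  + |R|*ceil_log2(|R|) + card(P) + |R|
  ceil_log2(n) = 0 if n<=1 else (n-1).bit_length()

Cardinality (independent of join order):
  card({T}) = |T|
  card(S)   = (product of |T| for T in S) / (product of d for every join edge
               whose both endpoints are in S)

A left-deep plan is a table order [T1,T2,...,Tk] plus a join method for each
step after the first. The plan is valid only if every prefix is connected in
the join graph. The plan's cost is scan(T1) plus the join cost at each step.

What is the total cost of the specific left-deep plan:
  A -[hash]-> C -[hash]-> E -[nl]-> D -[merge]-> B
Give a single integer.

9383560

step 1: scan A: cost=80, card=80
step 2: join C via hash
    card(P join C) = 80*50/(2) = 2000
    cost = 80 + 2*50*6 + 80 = 760
step 3: join E via hash
    card(P join E) = 2000*250/(16) = 31250
    cost = 760 + 2*250*8 + 2000 = 6760
step 4: join D via nl
    card(P join D) = 31250*60/(5) = 375000
    cost = 6760 + 31250*60 = 1881760
step 5: join B via merge
    card(P join B) = 375000*200/(40) = 1875000
    cost = 1881760 + 375000*19 + 200*8 + 375000 + 200 = 9383560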